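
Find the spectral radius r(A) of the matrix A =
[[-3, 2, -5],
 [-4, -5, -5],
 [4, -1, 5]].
r(A) ≈ 4.7504

The eigenvalues of A are the roots of its characteristic polynomial. With M = A (coefficients from the trace, the sum of principal 2x2 minors, and det A):
  p(λ) = det(λ I - M) = λ^3 + 3λ^2 - 2λ + 30.
No integer candidate from the rational root theorem (±divisors of 30) is a root, so the roots are irrational. The cubic discriminant is Δ = -30712 < 0, so there is one real root and a complex-conjugate pair. p(-5) = -10 and p(-4) = 22 have opposite signs, so a root lies in (-5, -4); Newton's method refines it to λ ≈ -4.7504. Dividing out (λ - (-4.7504)) leaves approximately λ^2 - 1.7504λ + 6.3152. For λ^2 - 1.7504λ + 6.3152 the discriminant is -22.197. It is negative, so the remaining roots are the complex-conjugate pair λ ≈ 0.8752 ± 2.3557i. Their product equals the constant term, so |λ|^2 ≈ 6.3152 and |λ| ≈ 2.513.
Thus the eigenvalues (to 4 decimals) are -4.7504 (modulus 4.7504); 0.8752 ± 2.3557i (modulus 2.513). The spectral radius is the largest modulus: r(A) ≈ 4.7504. (Cross-check: r(A) ≤ ||A||_2 ≈ 10.8534; equality holds whenever A is normal, though it can also hold for some non-normal A.)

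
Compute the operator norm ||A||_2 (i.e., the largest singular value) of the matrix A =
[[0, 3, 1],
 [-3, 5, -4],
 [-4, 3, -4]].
||A||_2 ≈ 9.5073 (= sqrt(largest eigenvalue of A^T A))

||A||_2 = sigma_max(A) = sqrt(lambda_max(A^T A)). Form the symmetric matrix M = A^T A =
[[25, -27, 28],
 [-27, 43, -29],
 [28, -29, 33]].
Its characteristic polynomial (trace, sum of principal 2x2 minors, determinant of M give the coefficients) is
  p(λ) = det(λ I - M) = λ^3 - 101λ^2 + 965λ - 529.
No integer candidate from the rational root theorem (±divisors of 529) is a root, so the roots are irrational. The cubic discriminant is Δ = 4645286832 > 0, so there are three distinct real roots. p(0) = -529 and p(1) = 336 have opposite signs, so a root lies in (0, 1); Newton's method refines it to λ ≈ 0.5836. p(10) = 21 and p(11) = -804 have opposite signs, so a root lies in (10, 11); Newton's method refines it to λ ≈ 10.0277. p(90) = -2779 and p(91) = 4476 have opposite signs, so a root lies in (90, 91); Newton's method refines it to λ ≈ 90.3886. Check (Vieta): the three roots sum to 101, matching tr M = 101.
So the eigenvalues of A^T A are ≈ 0.5836, 10.0277, 90.3886 (all ≥ 0, as they must be for A^T A). The largest is λ_max ≈ 90.3886, hence ||A||_2 = sqrt(λ_max) ≈ 9.5073.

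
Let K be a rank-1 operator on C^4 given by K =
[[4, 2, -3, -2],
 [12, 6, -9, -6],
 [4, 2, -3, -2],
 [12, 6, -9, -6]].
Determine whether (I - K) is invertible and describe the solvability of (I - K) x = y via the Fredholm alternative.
(I - K) is singular (det(I - K) = 0, i.e. 1 ∈ sigma(K)). (I - K) x = y is solvable iff y ⊥ ker((I - K)^*) = span{(4, 2, -3, -2)}, i.e. iff 4y_1 + 2y_2 - 3y_3 - 2y_4 = 0. When solvable, the solutions are x = y + c·(1, 3, 1, 3), c arbitrary (ker(I - K) = span{(1, 3, 1, 3)}, dimension 1).

K has rank 1, so it is an outer product K = u v^T: every row of K is a multiple of one row vector. Reading off the entries, u = (1, 3, 1, 3) and v = (4, 2, -3, -2) (row i of K equals u_i·v^T). A rank-one matrix u v^T satisfies K u = u (v·u) and kills the (3)-dimensional subspace v^⊥, so its characteristic polynomial is lambda^3 (lambda - v·u) with v·u = tr K = 1. Hence the eigenvalues of I - K are 1 (multiplicity 3) and 1 - (1) = 0, so det(I - K) = 0. (Direct check: I - K =
[[-3, -2, 3, 2],
 [-12, -5, 9, 6],
 [-4, -2, 4, 2],
 [-12, -6, 9, 7]]
has determinant 0.) So 1 is an eigenvalue of K and (I - K) is not invertible. The finite-dimensional Fredholm alternative says: either (I - K) is invertible, or ker(I - K) ≠ {0} and then range(I - K) = ker((I - K)^*)^⊥, with dim ker(I - K) = dim ker((I - K)^*). We are in the second case, so we need both kernels. Kernel of I - K: (I - K) u = u - u (v·u) = u - u = 0, so ker(I - K) = span{u} = span{(1, 3, 1, 3)} (it is exactly 1-dimensional because rank(I - K) = 3). Kernel of the adjoint: K is real, so (I - K)^* = I - K^T = I - v u^T, and (I - v u^T) v = v - v (u·v) = 0; hence ker((I - K)^*) = span{v} = span{(4, 2, -3, -2)}. Therefore (I - K) x = y is solvable iff <y, v> = 0, i.e. iff 4y_1 + 2y_2 - 3y_3 - 2y_4 = 0. When this holds, K y = u (v·y) = 0, so (I - K) y = y and x = y is a particular solution; the full solution set is the line x = y + c·u = y + c·(1, 3, 1, 3), c ∈ C.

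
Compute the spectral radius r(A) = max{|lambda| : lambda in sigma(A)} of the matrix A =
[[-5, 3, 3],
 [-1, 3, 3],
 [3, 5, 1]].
r(A) = (5 + sqrt(57))/2 ≈ 6.2749

The eigenvalues of A are the roots of its characteristic polynomial. With M = A (coefficients from the trace, the sum of principal 2x2 minors, and det A):
  p(λ) = det(λ I - M) = λ^3 + λ^2 - 38λ - 48.
By the rational root theorem any rational root is an integer divisor of 48. Testing λ = -6: p(-6) = -216 + 36 + 228 - 48 = 0, so λ = -6 is a root. Dividing out (λ + 6) leaves p(λ) = (λ + 6)(λ^2 - 5λ - 8). For λ^2 - 5λ - 8 the discriminant is 57. It is nonnegative but not a perfect square, so the roots are real and irrational: λ = (5 ± sqrt(57))/2 ≈ 6.2749, -1.2749.
Thus the eigenvalues (to 4 decimals) are 6.2749 (modulus 6.2749); -1.2749 (modulus 1.2749); -6 (modulus 6). The spectral radius is the largest modulus: r(A) = (5 + sqrt(57))/2 ≈ 6.2749. (Cross-check: r(A) ≤ ||A||_2 ≈ 7.8343; equality holds whenever A is normal, though it can also hold for some non-normal A.)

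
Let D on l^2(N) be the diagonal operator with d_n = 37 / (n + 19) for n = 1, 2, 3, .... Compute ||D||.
||D|| = 37/20 (attained at n = 1)

For D diagonal, ||D|| = sup_n |d_n| = sup_n 37/(n + 19). This is positive and strictly decreasing in n, so the supremum is attained at n = 1: d_1 = 37/(1 + 19) = 37/20. Hence ||D|| = 37/20.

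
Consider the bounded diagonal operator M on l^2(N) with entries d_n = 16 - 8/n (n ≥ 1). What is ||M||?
||M|| = 16

For a diagonal operator on l^2 with entries d_n, ||M|| = sup_n |d_n|. Here d_1 = 8, d_2 = 12, ..., and d_n = 16 - 8/n increases monotonically toward 16. All terms lie in [8, 16), so |d_n| = d_n and the supremum is the limit 16, which is not attained by any individual d_n. Hence ||M|| = 16.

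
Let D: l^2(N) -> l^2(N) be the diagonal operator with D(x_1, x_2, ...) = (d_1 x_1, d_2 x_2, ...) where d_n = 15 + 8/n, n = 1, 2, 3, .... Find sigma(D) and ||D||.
sigma(D) = {15 + 8/n : n ≥ 1} ∪ {15}; ||D|| = 23

A bounded diagonal operator on l^2 with diagonal entries d_n has spectrum equal to the closure of {d_n : n ≥ 1}: every d_n is an eigenvalue (with eigenvector e_n), so {d_n} ⊂ sigma(D); the spectrum is closed, so its closure is too; and for lambda not in the closure, (D - lambda I) has bounded inverse (the diagonal entries 1/(d_n - lambda) are bounded). For our sequence d_n = 15 + 8/n, n = 1, 2, 3, ...:
  - {d_n} = {15 + 8/n : n ≥ 1}; the only limit point is 15
  - closure = {15 + 8/n : n ≥ 1} ∪ {15}
For the norm: a diagonal operator has ||D|| = sup_n |d_n|. Here d_n = 15 + 8/n is positive and decreasing, so sup_n |d_n| = d_1 = 15 + 8 = 23. So ||D|| = 23.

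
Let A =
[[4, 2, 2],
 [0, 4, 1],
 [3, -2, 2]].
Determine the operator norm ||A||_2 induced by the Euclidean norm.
||A||_2 ≈ 5.872 (= sqrt(largest eigenvalue of A^T A))

||A||_2 = sigma_max(A) = sqrt(lambda_max(A^T A)). Form the symmetric matrix M = A^T A =
[[25, 2, 14],
 [2, 24, 4],
 [14, 4, 9]].
Its characteristic polynomial (trace, sum of principal 2x2 minors, determinant of M give the coefficients) is
  p(λ) = det(λ I - M) = λ^3 - 58λ^2 + 825λ - 484.
No integer candidate from the rational root theorem (±divisors of 484) is a root, so the roots are irrational. The cubic discriminant is Δ = 76367456 > 0, so there are three distinct real roots. p(0) = -484 and p(1) = 284 have opposite signs, so a root lies in (0, 1); Newton's method refines it to λ ≈ 0.6128. p(22) = 242 and p(23) = -24 have opposite signs, so a root lies in (22, 23); Newton's method refines it to λ ≈ 22.9066. p(34) = -178 and p(35) = 216 have opposite signs, so a root lies in (34, 35); Newton's method refines it to λ ≈ 34.4806. Check (Vieta): the three roots sum to 58, matching tr M = 58.
So the eigenvalues of A^T A are ≈ 0.6128, 22.9066, 34.4806 (all ≥ 0, as they must be for A^T A). The largest is λ_max ≈ 34.4806, hence ||A||_2 = sqrt(λ_max) ≈ 5.872.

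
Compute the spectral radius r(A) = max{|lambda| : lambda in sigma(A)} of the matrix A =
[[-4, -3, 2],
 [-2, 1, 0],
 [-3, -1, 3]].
r(A) ≈ 4.2128

The eigenvalues of A are the roots of its characteristic polynomial. With M = A (coefficients from the trace, the sum of principal 2x2 minors, and det A):
  p(λ) = det(λ I - M) = λ^3 - 13λ + 20.
No integer candidate from the rational root theorem (±divisors of 20) is a root, so the roots are irrational. The cubic discriminant is Δ = -2012 < 0, so there is one real root and a complex-conjugate pair. p(-5) = -40 and p(-4) = 8 have opposite signs, so a root lies in (-5, -4); Newton's method refines it to λ ≈ -4.2128. Dividing out (λ - (-4.2128)) leaves approximately λ^2 - 4.2128λ + 4.7475. For λ^2 - 4.2128λ + 4.7475 the discriminant is -1.2424. It is negative, so the remaining roots are the complex-conjugate pair λ ≈ 2.1064 ± 0.5573i. Their product equals the constant term, so |λ|^2 ≈ 4.7475 and |λ| ≈ 2.1789.
Thus the eigenvalues (to 4 decimals) are -4.2128 (modulus 4.2128); 2.1064 ± 0.5573i (modulus 2.1789). The spectral radius is the largest modulus: r(A) ≈ 4.2128. (Cross-check: r(A) ≤ ||A||_2 ≈ 6.8387; equality holds whenever A is normal, though it can also hold for some non-normal A.)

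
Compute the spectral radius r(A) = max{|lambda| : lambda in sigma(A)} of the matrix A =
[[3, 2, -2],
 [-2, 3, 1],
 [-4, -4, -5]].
r(A) ≈ 5.7341

The eigenvalues of A are the roots of its characteristic polynomial. With M = A (coefficients from the trace, the sum of principal 2x2 minors, and det A):
  p(λ) = det(λ I - M) = λ^3 - λ^2 - 21λ + 101.
No integer candidate from the rational root theorem (±divisors of 101) is a root, so the roots are irrational. The cubic discriminant is Δ = -199360 < 0, so there is one real root and a complex-conjugate pair. p(-6) = -25 and p(-5) = 56 have opposite signs, so a root lies in (-6, -5); Newton's method refines it to λ ≈ -5.7341. Dividing out (λ - (-5.7341)) leaves approximately λ^2 - 6.7341λ + 17.6139. For λ^2 - 6.7341λ + 17.6139 the discriminant is -25.1077. It is negative, so the remaining roots are the complex-conjugate pair λ ≈ 3.367 ± 2.5054i. Their product equals the constant term, so |λ|^2 ≈ 17.6139 and |λ| ≈ 4.1969.
Thus the eigenvalues (to 4 decimals) are -5.7341 (modulus 5.7341); 3.367 ± 2.5054i (modulus 4.1969). The spectral radius is the largest modulus: r(A) ≈ 5.7341. (Cross-check: r(A) ≤ ||A||_2 ≈ 7.8001; equality holds whenever A is normal, though it can also hold for some non-normal A.)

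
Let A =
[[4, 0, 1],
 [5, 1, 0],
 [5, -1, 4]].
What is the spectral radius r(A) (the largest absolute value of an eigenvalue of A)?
r(A) = 6

The eigenvalues of A are the roots of its characteristic polynomial. With M = A (coefficients from the trace, the sum of principal 2x2 minors, and det A):
  p(λ) = det(λ I - M) = λ^3 - 9λ^2 + 19λ - 6.
By the rational root theorem any rational root is an integer divisor of 6. Testing λ = 6: p(6) = 216 - 324 + 114 - 6 = 0, so λ = 6 is a root. Dividing out (λ - 6) leaves p(λ) = (λ - 6)(λ^2 - 3λ + 1). For λ^2 - 3λ + 1 the discriminant is 5. It is nonnegative but not a perfect square, so the roots are real and irrational: λ = (3 ± sqrt(5))/2 ≈ 2.618, 0.382.
Thus the eigenvalues (to 4 decimals) are 2.618 (modulus 2.618); 0.382 (modulus 0.382); 6 (modulus 6). The spectral radius is the largest modulus: r(A) = 6. (Cross-check: r(A) ≤ ||A||_2 ≈ 8.7079; equality holds whenever A is normal, though it can also hold for some non-normal A.)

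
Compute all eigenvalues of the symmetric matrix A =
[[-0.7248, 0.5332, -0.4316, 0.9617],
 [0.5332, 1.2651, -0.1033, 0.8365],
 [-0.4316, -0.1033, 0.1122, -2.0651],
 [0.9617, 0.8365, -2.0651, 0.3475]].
sigma(A) ≈ {-2, -1, 1, 3}

A is real symmetric, so its spectrum consists of real eigenvalues. Expanding the characteristic polynomial of the displayed matrix gives
  det(λ I - A) = p(λ) = λ^4 + (-1)λ^3 + (-7)λ^2 + (1)λ + (6).
Solving p(λ) = 0 yields eigenvalues ≈ -2, -1, 1, 3. (A is shown rounded to 4 decimals, so these recover the underlying integer eigenvalues to within that precision.)
Verification: the trace of A = 1 equals the sum of eigenvalues 1, and det(A) ≈ 6.0000 matches the eigenvalue product 6.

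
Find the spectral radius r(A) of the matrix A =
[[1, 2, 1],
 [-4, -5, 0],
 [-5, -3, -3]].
r(A) ≈ 2.947

The eigenvalues of A are the roots of its characteristic polynomial. With M = A (coefficients from the trace, the sum of principal 2x2 minors, and det A):
  p(λ) = det(λ I - M) = λ^3 + 7λ^2 + 20λ + 22.
No integer candidate from the rational root theorem (±divisors of 22) is a root, so the roots are irrational. The cubic discriminant is Δ = -212 < 0, so there is one real root and a complex-conjugate pair. p(-3) = -2 and p(-2) = 2 have opposite signs, so a root lies in (-3, -2); Newton's method refines it to λ ≈ -2.5332. Dividing out (λ - (-2.5332)) leaves approximately λ^2 + 4.4668λ + 8.6847. For λ^2 + 4.4668λ + 8.6847 the discriminant is -14.7865. It is negative, so the remaining roots are the complex-conjugate pair λ ≈ -2.2334 ± 1.9227i. Their product equals the constant term, so |λ|^2 ≈ 8.6847 and |λ| ≈ 2.947.
Thus the eigenvalues (to 4 decimals) are -2.5332 (modulus 2.5332); -2.2334 ± 1.9227i (modulus 2.947). The spectral radius is the largest modulus: r(A) ≈ 2.947. (Cross-check: r(A) ≤ ||A||_2 ≈ 9.0642; equality holds whenever A is normal, though it can also hold for some non-normal A.)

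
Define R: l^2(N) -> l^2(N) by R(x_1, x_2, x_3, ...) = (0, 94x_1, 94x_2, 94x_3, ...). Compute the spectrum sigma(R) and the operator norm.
sigma(R) = closed disk {z in C : |z| ≤ 94}; ||R|| = 94

Note R = 94·U where U is the unit right shift (U x)_k = x_{k-1} (with x_0 := 0); so ||R|| = 94||U|| and sigma(R) = 94·sigma(U). ||R x||^2 = sum_{k≥1} |94x_k|^2 = 8836||x||^2, so ||R|| = 94 and sigma(R) ⊂ {|z| ≤ 94}. For any |lambda| < 94, the equation (R - lambda I) x = 0 forces x_1 = 0, then 94x_k = lambda x_{k+1} ⇒ x = 0, so R has no eigenvalues. But (R - lambda I) is not surjective for |lambda| < 94: solving (R - lambda I) x = e_1 would require x_n proportional to (lambda/94)^(-n), which is not in l^2. So every |lambda| < 94 lies in the residual spectrum. The boundary |lambda| = 94 is in the approximate point spectrum (the spectrum is closed). Hence sigma(R) is the closed disk of radius 94.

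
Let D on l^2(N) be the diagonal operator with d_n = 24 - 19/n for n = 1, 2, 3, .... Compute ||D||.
||D|| = 24

For a diagonal operator on l^2 with entries d_n, ||D|| = sup_n |d_n|. Here d_1 = 5, d_2 = 29/2, ..., and d_n = 24 - 19/n increases monotonically toward 24. All terms lie in [5, 24), so |d_n| = d_n and the supremum is the limit 24, which is not attained by any individual d_n. Hence ||D|| = 24.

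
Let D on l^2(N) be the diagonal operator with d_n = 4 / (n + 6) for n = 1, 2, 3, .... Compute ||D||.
||D|| = 4/7 (attained at n = 1)

For D diagonal, ||D|| = sup_n |d_n| = sup_n 4/(n + 6). This is positive and strictly decreasing in n, so the supremum is attained at n = 1: d_1 = 4/(1 + 6) = 4/7. Hence ||D|| = 4/7.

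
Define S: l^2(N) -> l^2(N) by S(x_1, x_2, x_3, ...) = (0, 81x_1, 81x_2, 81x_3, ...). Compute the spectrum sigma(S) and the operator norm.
sigma(S) = closed disk {z in C : |z| ≤ 81}; ||S|| = 81

Note S = 81·U where U is the unit right shift (U x)_k = x_{k-1} (with x_0 := 0); so ||S|| = 81||U|| and sigma(S) = 81·sigma(U). ||S x||^2 = sum_{k≥1} |81x_k|^2 = 6561||x||^2, so ||S|| = 81 and sigma(S) ⊂ {|z| ≤ 81}. For any |lambda| < 81, the equation (S - lambda I) x = 0 forces x_1 = 0, then 81x_k = lambda x_{k+1} ⇒ x = 0, so S has no eigenvalues. But (S - lambda I) is not surjective for |lambda| < 81: solving (S - lambda I) x = e_1 would require x_n proportional to (lambda/81)^(-n), which is not in l^2. So every |lambda| < 81 lies in the residual spectrum. The boundary |lambda| = 81 is in the approximate point spectrum (the spectrum is closed). Hence sigma(S) is the closed disk of radius 81.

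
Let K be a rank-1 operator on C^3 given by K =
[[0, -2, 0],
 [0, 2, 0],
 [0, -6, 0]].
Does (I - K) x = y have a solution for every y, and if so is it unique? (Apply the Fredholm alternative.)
(I - K) is invertible (det(I - K) = -1 ≠ 0), so for every y in C^3 the equation (I - K) x = y has a unique solution.

K has rank 1, so it is an outer product K = u v^T: every row of K is a multiple of one row vector. Reading off the entries, u = (1, -1, 3) and v = (0, -2, 0) (row i of K equals u_i·v^T). A rank-one matrix u v^T satisfies K u = u (v·u) and kills the (2)-dimensional subspace v^⊥, so its characteristic polynomial is lambda^2 (lambda - v·u) with v·u = tr K = 2. Hence the eigenvalues of I - K are 1 (multiplicity 2) and 1 - (2) = -1, so det(I - K) = -1. (Direct check: I - K =
[[1, 2, 0],
 [0, -1, 0],
 [0, 6, 1]]
has determinant -1.) The finite-dimensional Fredholm alternative says: either (I - K) is invertible, or ker(I - K) ≠ {0} and then range(I - K) = ker((I - K)^*)^⊥, with dim ker(I - K) = dim ker((I - K)^*). Since det(I - K) ≠ 0, 1 is not an eigenvalue of K and ker(I - K) = {0}, so we are in the first case: for every y there is a unique x = (I - K)^(-1) y. Explicitly, by the Sherman–Morrison formula, (I - u v^T)^(-1) = I + u v^T/(1 - v·u), i.e. (I - K)^(-1) = I - K.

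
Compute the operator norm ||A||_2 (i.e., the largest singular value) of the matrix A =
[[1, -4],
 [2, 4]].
||A||_2 = sqrt((37 + sqrt(793))/2) ≈ 5.7079 (= sqrt(largest eigenvalue of A^T A))

||A||_2 = sigma_max(A) = sqrt(lambda_max(A^T A)). Form the symmetric matrix M = A^T A =
[[5, 4],
 [4, 32]].
Its characteristic polynomial (trace, determinant of M give the coefficients) is
  p(λ) = det(λ I - M) = λ^2 - 37λ + 144.
For λ^2 - 37λ + 144 the discriminant is 793. It is nonnegative but not a perfect square, so the roots are real and irrational: λ = (37 ± sqrt(793))/2 ≈ 32.5801, 4.4199.
So the eigenvalues of A^T A are ≈ 4.4199, 32.5801 (all ≥ 0, as they must be for A^T A). The largest is λ_max = (37 + sqrt(793))/2 ≈ 32.5801, hence ||A||_2 = sqrt(λ_max) = sqrt((37 + sqrt(793))/2) ≈ 5.7079.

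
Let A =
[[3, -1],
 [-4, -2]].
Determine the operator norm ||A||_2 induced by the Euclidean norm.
||A||_2 = sqrt((30 + sqrt(500))/2) ≈ 5.1167 (= sqrt(largest eigenvalue of A^T A))

||A||_2 = sigma_max(A) = sqrt(lambda_max(A^T A)). Form the symmetric matrix M = A^T A =
[[25, 5],
 [5, 5]].
Its characteristic polynomial (trace, determinant of M give the coefficients) is
  p(λ) = det(λ I - M) = λ^2 - 30λ + 100.
For λ^2 - 30λ + 100 the discriminant is 500. It is nonnegative but not a perfect square, so the roots are real and irrational: λ = (30 ± sqrt(500))/2 ≈ 26.1803, 3.8197.
So the eigenvalues of A^T A are ≈ 3.8197, 26.1803 (all ≥ 0, as they must be for A^T A). The largest is λ_max = (30 + sqrt(500))/2 ≈ 26.1803, hence ||A||_2 = sqrt(λ_max) = sqrt((30 + sqrt(500))/2) ≈ 5.1167.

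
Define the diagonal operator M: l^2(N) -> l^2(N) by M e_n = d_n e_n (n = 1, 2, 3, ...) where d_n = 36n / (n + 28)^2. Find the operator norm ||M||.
||M|| = 9/28 (attained at n = 28)

For M diagonal, ||M|| = sup_n |d_n|. Treat f(x) = 36x / (x + 28)^2 for real x > 0. By the quotient rule, f'(x) = 36(28 - x)/(x + 28)^3, which is positive for x < 28 and negative for x > 28. So f has a unique maximum at x = 28, and since 28 is a positive integer, the supremum over n ≥ 1 is attained at n = 28: d_28 = 36·28/(28 + 28)^2 = 36·28/3136 = 9/28. Hence ||M|| = 9/28.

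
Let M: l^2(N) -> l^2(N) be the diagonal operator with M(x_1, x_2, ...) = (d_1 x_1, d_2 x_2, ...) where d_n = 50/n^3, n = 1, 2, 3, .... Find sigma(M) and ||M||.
sigma(M) = {50/n^3 : n ≥ 1} ∪ {0}; ||M|| = 50

A bounded diagonal operator on l^2 with diagonal entries d_n has spectrum equal to the closure of {d_n : n ≥ 1}: every d_n is an eigenvalue (with eigenvector e_n), so {d_n} ⊂ sigma(M); the spectrum is closed, so its closure is too; and for lambda not in the closure, (M - lambda I) has bounded inverse (the diagonal entries 1/(d_n - lambda) are bounded). For our sequence d_n = 50/n^3, n = 1, 2, 3, ...:
  - {d_n} = {50/n^3 : n ≥ 1}; the only limit point is 0
  - closure = {50/n^3 : n ≥ 1} ∪ {0}
For the norm: a diagonal operator has ||M|| = sup_n |d_n|. Here d_n = 50/n^3 is positive and decreasing, so sup_n |d_n| = d_1 = 50. So ||M|| = 50.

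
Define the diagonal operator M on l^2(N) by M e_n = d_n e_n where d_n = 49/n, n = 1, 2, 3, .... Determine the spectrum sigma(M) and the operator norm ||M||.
sigma(M) = {49/n : n ≥ 1} ∪ {0}; ||M|| = 49

A bounded diagonal operator on l^2 with diagonal entries d_n has spectrum equal to the closure of {d_n : n ≥ 1}: every d_n is an eigenvalue (with eigenvector e_n), so {d_n} ⊂ sigma(M); the spectrum is closed, so its closure is too; and for lambda not in the closure, (M - lambda I) has bounded inverse (the diagonal entries 1/(d_n - lambda) are bounded). For our sequence d_n = 49/n, n = 1, 2, 3, ...:
  - {d_n} = {49/n : n ≥ 1}; the only limit point is 0
  - closure = {49/n : n ≥ 1} ∪ {0}
For the norm: a diagonal operator has ||M|| = sup_n |d_n|. Here d_n = 49/n is positive and decreasing, so sup_n |d_n| = d_1 = 49. So ||M|| = 49.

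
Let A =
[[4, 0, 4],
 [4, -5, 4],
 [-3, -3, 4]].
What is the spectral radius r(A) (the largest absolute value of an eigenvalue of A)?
r(A) ≈ 5.6659

The eigenvalues of A are the roots of its characteristic polynomial. With M = A (coefficients from the trace, the sum of principal 2x2 minors, and det A):
  p(λ) = det(λ I - M) = λ^3 - 3λ^2 + 140.
No integer candidate from the rational root theorem (±divisors of 140) is a root, so the roots are irrational. The cubic discriminant is Δ = -514080 < 0, so there is one real root and a complex-conjugate pair. p(-5) = -60 and p(-4) = 28 have opposite signs, so a root lies in (-5, -4); Newton's method refines it to λ ≈ -4.3611. Dividing out (λ - (-4.3611)) leaves approximately λ^2 - 7.3611λ + 32.1022. For λ^2 - 7.3611λ + 32.1022 the discriminant is -74.2233. It is negative, so the remaining roots are the complex-conjugate pair λ ≈ 3.6805 ± 4.3076i. Their product equals the constant term, so |λ|^2 ≈ 32.1022 and |λ| ≈ 5.6659.
Thus the eigenvalues (to 4 decimals) are -4.3611 (modulus 4.3611); 3.6805 ± 4.3076i (modulus 5.6659). The spectral radius is the largest modulus: r(A) ≈ 5.6659. (Cross-check: r(A) ≤ ||A||_2 ≈ 9.2321; equality holds whenever A is normal, though it can also hold for some non-normal A.)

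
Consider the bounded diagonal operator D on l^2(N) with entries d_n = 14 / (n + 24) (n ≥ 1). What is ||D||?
||D|| = 14/25 (attained at n = 1)

For D diagonal, ||D|| = sup_n |d_n| = sup_n 14/(n + 24). This is positive and strictly decreasing in n, so the supremum is attained at n = 1: d_1 = 14/(1 + 24) = 14/25. Hence ||D|| = 14/25.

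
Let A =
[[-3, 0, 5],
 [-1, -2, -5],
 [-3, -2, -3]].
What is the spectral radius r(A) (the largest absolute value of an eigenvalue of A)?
r(A) ≈ 4.8353

The eigenvalues of A are the roots of its characteristic polynomial. With M = A (coefficients from the trace, the sum of principal 2x2 minors, and det A):
  p(λ) = det(λ I - M) = λ^3 + 8λ^2 + 26λ + 8.
No integer candidate from the rational root theorem (±divisors of 8) is a root, so the roots are irrational. The cubic discriminant is Δ = -15200 < 0, so there is one real root and a complex-conjugate pair. p(-1) = -11 and p(0) = 8 have opposite signs, so a root lies in (-1, 0); Newton's method refines it to λ ≈ -0.3422. Dividing out (λ - (-0.3422)) leaves approximately λ^2 + 7.6578λ + 23.3797. For λ^2 + 7.6578λ + 23.3797 the discriminant is -34.8764. It is negative, so the remaining roots are the complex-conjugate pair λ ≈ -3.8289 ± 2.9528i. Their product equals the constant term, so |λ|^2 ≈ 23.3797 and |λ| ≈ 4.8353.
Thus the eigenvalues (to 4 decimals) are -0.3422 (modulus 0.3422); -3.8289 ± 2.9528i (modulus 4.8353). The spectral radius is the largest modulus: r(A) ≈ 4.8353. (Cross-check: r(A) ≤ ||A||_2 ≈ 7.9775; equality holds whenever A is normal, though it can also hold for some non-normal A.)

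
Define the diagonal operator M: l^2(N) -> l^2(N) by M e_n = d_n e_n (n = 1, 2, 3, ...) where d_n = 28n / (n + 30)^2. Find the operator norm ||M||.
||M|| = 7/30 (attained at n = 30)

For M diagonal, ||M|| = sup_n |d_n|. Treat f(x) = 28x / (x + 30)^2 for real x > 0. By the quotient rule, f'(x) = 28(30 - x)/(x + 30)^3, which is positive for x < 30 and negative for x > 30. So f has a unique maximum at x = 30, and since 30 is a positive integer, the supremum over n ≥ 1 is attained at n = 30: d_30 = 28·30/(30 + 30)^2 = 28·30/3600 = 7/30. Hence ||M|| = 7/30.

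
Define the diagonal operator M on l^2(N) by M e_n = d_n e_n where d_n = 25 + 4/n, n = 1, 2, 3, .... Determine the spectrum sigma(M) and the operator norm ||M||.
sigma(M) = {25 + 4/n : n ≥ 1} ∪ {25}; ||M|| = 29

A bounded diagonal operator on l^2 with diagonal entries d_n has spectrum equal to the closure of {d_n : n ≥ 1}: every d_n is an eigenvalue (with eigenvector e_n), so {d_n} ⊂ sigma(M); the spectrum is closed, so its closure is too; and for lambda not in the closure, (M - lambda I) has bounded inverse (the diagonal entries 1/(d_n - lambda) are bounded). For our sequence d_n = 25 + 4/n, n = 1, 2, 3, ...:
  - {d_n} = {25 + 4/n : n ≥ 1}; the only limit point is 25
  - closure = {25 + 4/n : n ≥ 1} ∪ {25}
For the norm: a diagonal operator has ||M|| = sup_n |d_n|. Here d_n = 25 + 4/n is positive and decreasing, so sup_n |d_n| = d_1 = 25 + 4 = 29. So ||M|| = 29.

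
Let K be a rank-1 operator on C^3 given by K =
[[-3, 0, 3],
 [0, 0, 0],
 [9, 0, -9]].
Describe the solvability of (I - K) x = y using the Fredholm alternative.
(I - K) is invertible (det(I - K) = 13 ≠ 0), so for every y in C^3 the equation (I - K) x = y has a unique solution.

K has rank 1, so it is an outer product K = u v^T: every row of K is a multiple of one row vector. Reading off the entries, u = (1, 0, -3) and v = (-3, 0, 3) (row i of K equals u_i·v^T). A rank-one matrix u v^T satisfies K u = u (v·u) and kills the (2)-dimensional subspace v^⊥, so its characteristic polynomial is lambda^2 (lambda - v·u) with v·u = tr K = -12. Hence the eigenvalues of I - K are 1 (multiplicity 2) and 1 - (-12) = 13, so det(I - K) = 13. (Direct check: I - K =
[[4, 0, -3],
 [0, 1, 0],
 [-9, 0, 10]]
has determinant 13.) The finite-dimensional Fredholm alternative says: either (I - K) is invertible, or ker(I - K) ≠ {0} and then range(I - K) = ker((I - K)^*)^⊥, with dim ker(I - K) = dim ker((I - K)^*). Since det(I - K) ≠ 0, 1 is not an eigenvalue of K and ker(I - K) = {0}, so we are in the first case: for every y there is a unique x = (I - K)^(-1) y. Explicitly, by the Sherman–Morrison formula, (I - u v^T)^(-1) = I + u v^T/(1 - v·u), i.e. (I - K)^(-1) = I + K/(13).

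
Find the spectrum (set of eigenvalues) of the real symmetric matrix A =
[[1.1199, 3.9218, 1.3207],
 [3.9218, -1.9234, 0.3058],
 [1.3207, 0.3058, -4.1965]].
sigma(A) ≈ {-5, -4, 4}

A is real symmetric, so its spectrum consists of real eigenvalues. Expanding the characteristic polynomial of the displayed matrix gives
  det(λ I - A) = p(λ) = λ^3 + (5)λ^2 + (-16)λ + (-80.0016).
Solving p(λ) = 0 yields eigenvalues ≈ -5, -4, 4. (A is shown rounded to 4 decimals, so these recover the underlying integer eigenvalues to within that precision.)
Verification: the trace of A = -5 equals the sum of eigenvalues -5, and det(A) ≈ 80.0016 matches the eigenvalue product 80.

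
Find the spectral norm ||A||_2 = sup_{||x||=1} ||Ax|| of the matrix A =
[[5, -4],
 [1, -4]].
||A||_2 = sqrt((58 + sqrt(2340))/2) ≈ 7.2929 (= sqrt(largest eigenvalue of A^T A))

||A||_2 = sigma_max(A) = sqrt(lambda_max(A^T A)). Form the symmetric matrix M = A^T A =
[[26, -24],
 [-24, 32]].
Its characteristic polynomial (trace, determinant of M give the coefficients) is
  p(λ) = det(λ I - M) = λ^2 - 58λ + 256.
For λ^2 - 58λ + 256 the discriminant is 2340. It is nonnegative but not a perfect square, so the roots are real and irrational: λ = (58 ± sqrt(2340))/2 ≈ 53.1868, 4.8132.
So the eigenvalues of A^T A are ≈ 4.8132, 53.1868 (all ≥ 0, as they must be for A^T A). The largest is λ_max = (58 + sqrt(2340))/2 ≈ 53.1868, hence ||A||_2 = sqrt(λ_max) = sqrt((58 + sqrt(2340))/2) ≈ 7.2929.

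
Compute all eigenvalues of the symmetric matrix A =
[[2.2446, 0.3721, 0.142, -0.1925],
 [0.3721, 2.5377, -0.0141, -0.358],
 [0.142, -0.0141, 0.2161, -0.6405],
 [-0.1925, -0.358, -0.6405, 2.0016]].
sigma(A) ≈ {0, 2, 3} (2 with multiplicity 2)

A is real symmetric, so its spectrum consists of real eigenvalues. Expanding the characteristic polynomial of the displayed matrix gives
  det(λ I - A) = p(λ) = λ^4 + (-7)λ^3 + (16)λ^2 + (-12)λ + (0).
Solving p(λ) = 0 yields eigenvalues ≈ 0, 2, 2, 3. (A is shown rounded to 4 decimals, so these recover the underlying integer eigenvalues to within that precision.)
Verification: the trace of A = 7 equals the sum of eigenvalues 7, and det(A) ≈ 0.0005 matches the eigenvalue product 0.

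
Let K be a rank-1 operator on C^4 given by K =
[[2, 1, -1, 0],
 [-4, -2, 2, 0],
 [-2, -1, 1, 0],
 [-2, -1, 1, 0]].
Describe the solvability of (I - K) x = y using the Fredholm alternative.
(I - K) is singular (det(I - K) = 0, i.e. 1 ∈ sigma(K)). (I - K) x = y is solvable iff y ⊥ ker((I - K)^*) = span{(2, 1, -1, 0)}, i.e. iff 2y_1 + y_2 - y_3 = 0. When solvable, the solutions are x = y + c·(1, -2, -1, -1), c arbitrary (ker(I - K) = span{(1, -2, -1, -1)}, dimension 1).

K has rank 1, so it is an outer product K = u v^T: every row of K is a multiple of one row vector. Reading off the entries, u = (1, -2, -1, -1) and v = (2, 1, -1, 0) (row i of K equals u_i·v^T). A rank-one matrix u v^T satisfies K u = u (v·u) and kills the (3)-dimensional subspace v^⊥, so its characteristic polynomial is lambda^3 (lambda - v·u) with v·u = tr K = 1. Hence the eigenvalues of I - K are 1 (multiplicity 3) and 1 - (1) = 0, so det(I - K) = 0. (Direct check: I - K =
[[-1, -1, 1, 0],
 [4, 3, -2, 0],
 [2, 1, 0, 0],
 [2, 1, -1, 1]]
has determinant 0.) So 1 is an eigenvalue of K and (I - K) is not invertible. The finite-dimensional Fredholm alternative says: either (I - K) is invertible, or ker(I - K) ≠ {0} and then range(I - K) = ker((I - K)^*)^⊥, with dim ker(I - K) = dim ker((I - K)^*). We are in the second case, so we need both kernels. Kernel of I - K: (I - K) u = u - u (v·u) = u - u = 0, so ker(I - K) = span{u} = span{(1, -2, -1, -1)} (it is exactly 1-dimensional because rank(I - K) = 3). Kernel of the adjoint: K is real, so (I - K)^* = I - K^T = I - v u^T, and (I - v u^T) v = v - v (u·v) = 0; hence ker((I - K)^*) = span{v} = span{(2, 1, -1, 0)}. Therefore (I - K) x = y is solvable iff <y, v> = 0, i.e. iff 2y_1 + y_2 - y_3 = 0. When this holds, K y = u (v·y) = 0, so (I - K) y = y and x = y is a particular solution; the full solution set is the line x = y + c·u = y + c·(1, -2, -1, -1), c ∈ C.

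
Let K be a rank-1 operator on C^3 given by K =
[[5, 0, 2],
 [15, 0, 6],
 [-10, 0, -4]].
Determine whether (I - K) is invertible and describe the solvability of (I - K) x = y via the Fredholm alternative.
(I - K) is singular (det(I - K) = 0, i.e. 1 ∈ sigma(K)). (I - K) x = y is solvable iff y ⊥ ker((I - K)^*) = span{(5, 0, 2)}, i.e. iff 5y_1 + 2y_3 = 0. When solvable, the solutions are x = y + c·(1, 3, -2), c arbitrary (ker(I - K) = span{(1, 3, -2)}, dimension 1).

K has rank 1, so it is an outer product K = u v^T: every row of K is a multiple of one row vector. Reading off the entries, u = (1, 3, -2) and v = (5, 0, 2) (row i of K equals u_i·v^T). A rank-one matrix u v^T satisfies K u = u (v·u) and kills the (2)-dimensional subspace v^⊥, so its characteristic polynomial is lambda^2 (lambda - v·u) with v·u = tr K = 1. Hence the eigenvalues of I - K are 1 (multiplicity 2) and 1 - (1) = 0, so det(I - K) = 0. (Direct check: I - K =
[[-4, 0, -2],
 [-15, 1, -6],
 [10, 0, 5]]
has determinant 0.) So 1 is an eigenvalue of K and (I - K) is not invertible. The finite-dimensional Fredholm alternative says: either (I - K) is invertible, or ker(I - K) ≠ {0} and then range(I - K) = ker((I - K)^*)^⊥, with dim ker(I - K) = dim ker((I - K)^*). We are in the second case, so we need both kernels. Kernel of I - K: (I - K) u = u - u (v·u) = u - u = 0, so ker(I - K) = span{u} = span{(1, 3, -2)} (it is exactly 1-dimensional because rank(I - K) = 2). Kernel of the adjoint: K is real, so (I - K)^* = I - K^T = I - v u^T, and (I - v u^T) v = v - v (u·v) = 0; hence ker((I - K)^*) = span{v} = span{(5, 0, 2)}. Therefore (I - K) x = y is solvable iff <y, v> = 0, i.e. iff 5y_1 + 2y_3 = 0. When this holds, K y = u (v·y) = 0, so (I - K) y = y and x = y is a particular solution; the full solution set is the line x = y + c·u = y + c·(1, 3, -2), c ∈ C.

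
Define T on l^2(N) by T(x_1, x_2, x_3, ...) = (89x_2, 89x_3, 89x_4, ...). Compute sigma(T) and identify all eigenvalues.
sigma(T) = closed disk {z in C : |z| ≤ 89}; sigma_p(T) = open disk {z in C : |z| < 89}

Note T = 89·V where V is the unit left shift (V x)_k = x_{k+1}; so sigma(T) = 89·sigma(V) and ||T|| = 89||V||. ||T x||^2 = 7921sum_{k≥2} |x_k|^2 ≤ 7921||x||^2, with equality on {x : x_1 = 0}, so ||T|| = 89. For any lambda with |lambda| < 89, set r = lambda/89 (|r| < 1); the vector x = (1, r, r^2, ...) is in l^2 and satisfies T x = 89(r, r^2, ...) = lambda x, so lambda is an eigenvalue. On the boundary |lambda| = 89 the geometric series diverges, so no l^2 eigenvector exists, but these lambda lie in the approximate point spectrum. Hence sigma(T) is the closed disk of radius 89 and sigma_p(T) is the open disk.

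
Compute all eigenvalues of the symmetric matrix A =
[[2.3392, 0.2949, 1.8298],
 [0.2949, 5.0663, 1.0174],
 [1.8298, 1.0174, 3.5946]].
sigma(A) ≈ {1, 4, 6}

A is real symmetric, so its spectrum consists of real eigenvalues. Expanding the characteristic polynomial of the displayed matrix gives
  det(λ I - A) = p(λ) = λ^3 + (-11)λ^2 + (34)λ + (-24.0012).
Solving p(λ) = 0 yields eigenvalues ≈ 1, 4, 6. (A is shown rounded to 4 decimals, so these recover the underlying integer eigenvalues to within that precision.)
Verification: the trace of A = 11 equals the sum of eigenvalues 11, and det(A) ≈ 24.0012 matches the eigenvalue product 24.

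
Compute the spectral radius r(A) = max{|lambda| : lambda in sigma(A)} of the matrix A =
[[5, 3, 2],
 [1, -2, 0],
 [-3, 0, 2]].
r(A) ≈ 4.0265

The eigenvalues of A are the roots of its characteristic polynomial. With M = A (coefficients from the trace, the sum of principal 2x2 minors, and det A):
  p(λ) = det(λ I - M) = λ^3 - 5λ^2 - λ + 38.
No integer candidate from the rational root theorem (±divisors of 38) is a root, so the roots are irrational. The cubic discriminant is Δ = -16539 < 0, so there is one real root and a complex-conjugate pair. p(-3) = -31 and p(-2) = 12 have opposite signs, so a root lies in (-3, -2); Newton's method refines it to λ ≈ -2.3438. Dividing out (λ - (-2.3438)) leaves approximately λ^2 - 7.3438λ + 16.2127. For λ^2 - 7.3438λ + 16.2127 the discriminant is -10.919. It is negative, so the remaining roots are the complex-conjugate pair λ ≈ 3.6719 ± 1.6522i. Their product equals the constant term, so |λ|^2 ≈ 16.2127 and |λ| ≈ 4.0265.
Thus the eigenvalues (to 4 decimals) are -2.3438 (modulus 2.3438); 3.6719 ± 1.6522i (modulus 4.0265). The spectral radius is the largest modulus: r(A) ≈ 4.0265. (Cross-check: r(A) ≤ ||A||_2 ≈ 6.4924; equality holds whenever A is normal, though it can also hold for some non-normal A.)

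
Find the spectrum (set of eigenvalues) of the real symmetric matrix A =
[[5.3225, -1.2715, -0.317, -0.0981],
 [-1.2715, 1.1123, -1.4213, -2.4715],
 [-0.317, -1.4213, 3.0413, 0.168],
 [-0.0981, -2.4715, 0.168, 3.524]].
sigma(A) ≈ {-1, 3, 5, 6}

A is real symmetric, so its spectrum consists of real eigenvalues. Expanding the characteristic polynomial of the displayed matrix gives
  det(λ I - A) = p(λ) = λ^4 + (-13)λ^3 + (49)λ^2 + (-27)λ + (-90.002).
Solving p(λ) = 0 yields eigenvalues ≈ -1, 3, 5, 6. (A is shown rounded to 4 decimals, so these recover the underlying integer eigenvalues to within that precision.)
Verification: the trace of A = 13 equals the sum of eigenvalues 13, and det(A) ≈ -90.0020 matches the eigenvalue product -90.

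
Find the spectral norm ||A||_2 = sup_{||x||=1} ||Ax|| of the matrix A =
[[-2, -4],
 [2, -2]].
||A||_2 = sqrt((28 + sqrt(208))/2) ≈ 4.6056 (= sqrt(largest eigenvalue of A^T A))

||A||_2 = sigma_max(A) = sqrt(lambda_max(A^T A)). Form the symmetric matrix M = A^T A =
[[8, 4],
 [4, 20]].
Its characteristic polynomial (trace, determinant of M give the coefficients) is
  p(λ) = det(λ I - M) = λ^2 - 28λ + 144.
For λ^2 - 28λ + 144 the discriminant is 208. It is nonnegative but not a perfect square, so the roots are real and irrational: λ = (28 ± sqrt(208))/2 ≈ 21.2111, 6.7889.
So the eigenvalues of A^T A are ≈ 6.7889, 21.2111 (all ≥ 0, as they must be for A^T A). The largest is λ_max = (28 + sqrt(208))/2 ≈ 21.2111, hence ||A||_2 = sqrt(λ_max) = sqrt((28 + sqrt(208))/2) ≈ 4.6056.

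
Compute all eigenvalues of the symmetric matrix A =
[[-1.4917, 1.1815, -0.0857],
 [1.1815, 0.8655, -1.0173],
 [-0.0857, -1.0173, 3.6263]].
sigma(A) ≈ {-2, 1, 4}

A is real symmetric, so its spectrum consists of real eigenvalues. Expanding the characteristic polynomial of the displayed matrix gives
  det(λ I - A) = p(λ) = λ^3 + (-3)λ^2 + (-6)λ + (8).
Solving p(λ) = 0 yields eigenvalues ≈ -2, 1, 4. (A is shown rounded to 4 decimals, so these recover the underlying integer eigenvalues to within that precision.)
Verification: the trace of A = 3 equals the sum of eigenvalues 3, and det(A) ≈ -8.0005 matches the eigenvalue product -8.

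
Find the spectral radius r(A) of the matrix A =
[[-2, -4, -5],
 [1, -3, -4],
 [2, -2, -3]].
r(A) ≈ 5.1381

The eigenvalues of A are the roots of its characteristic polynomial. With M = A (coefficients from the trace, the sum of principal 2x2 minors, and det A):
  p(λ) = det(λ I - M) = λ^3 + 8λ^2 + 27λ + 2.
No integer candidate from the rational root theorem (±divisors of 2) is a root, so the roots are irrational. The cubic discriminant is Δ = -28504 < 0, so there is one real root and a complex-conjugate pair. p(-1) = -18 and p(0) = 2 have opposite signs, so a root lies in (-1, 0); Newton's method refines it to λ ≈ -0.0758. Dividing out (λ - (-0.0758)) leaves approximately λ^2 + 7.9242λ + 26.3997. For λ^2 + 7.9242λ + 26.3997 the discriminant is -42.8051. It is negative, so the remaining roots are the complex-conjugate pair λ ≈ -3.9621 ± 3.2713i. Their product equals the constant term, so |λ|^2 ≈ 26.3997 and |λ| ≈ 5.1381.
Thus the eigenvalues (to 4 decimals) are -0.0758 (modulus 0.0758); -3.9621 ± 3.2713i (modulus 5.1381). The spectral radius is the largest modulus: r(A) ≈ 5.1381. (Cross-check: r(A) ≤ ||A||_2 ≈ 8.8842; equality holds whenever A is normal, though it can also hold for some non-normal A.)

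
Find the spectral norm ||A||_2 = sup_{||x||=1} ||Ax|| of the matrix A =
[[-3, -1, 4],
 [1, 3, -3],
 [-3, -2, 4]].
||A||_2 ≈ 8.3441 (= sqrt(largest eigenvalue of A^T A))

||A||_2 = sigma_max(A) = sqrt(lambda_max(A^T A)). Form the symmetric matrix M = A^T A =
[[19, 12, -27],
 [12, 14, -21],
 [-27, -21, 41]].
Its characteristic polynomial (trace, sum of principal 2x2 minors, determinant of M give the coefficients) is
  p(λ) = det(λ I - M) = λ^3 - 74λ^2 + 305λ - 25.
No integer candidate from the rational root theorem (±divisors of 25) is a root, so the roots are irrational. The cubic discriminant is Δ = 365531625 > 0, so there are three distinct real roots. p(0) = -25 and p(1) = 207 have opposite signs, so a root lies in (0, 1); Newton's method refines it to λ ≈ 0.0837. p(4) = 75 and p(5) = -225 have opposite signs, so a root lies in (4, 5); Newton's method refines it to λ ≈ 4.2918. p(69) = -2785 and p(70) = 1725 have opposite signs, so a root lies in (69, 70); Newton's method refines it to λ ≈ 69.6245. Check (Vieta): the three roots sum to 74, matching tr M = 74.
So the eigenvalues of A^T A are ≈ 0.0837, 4.2918, 69.6245 (all ≥ 0, as they must be for A^T A). The largest is λ_max ≈ 69.6245, hence ||A||_2 = sqrt(λ_max) ≈ 8.3441.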